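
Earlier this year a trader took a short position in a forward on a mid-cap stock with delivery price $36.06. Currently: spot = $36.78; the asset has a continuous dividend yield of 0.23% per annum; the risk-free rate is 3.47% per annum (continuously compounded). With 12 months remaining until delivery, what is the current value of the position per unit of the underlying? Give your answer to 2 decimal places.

-$1.87

Current fair forward for the remaining 12 months: F = S·e^((r − q)·T), (r − q) = 0.0347 − 0.0023 = 0.0324
F = 36.78 · e^(0.0324 × 12/12) = 36.78 × 1.032931 = 37.9912
Value of long forward = (F − K)·e^(−rT) = (37.9912 − 36.06) · e^(−0.0347·12/12)
= 1.9312 × 0.965895 = 1.87
Short position value = −(long value) = -$1.87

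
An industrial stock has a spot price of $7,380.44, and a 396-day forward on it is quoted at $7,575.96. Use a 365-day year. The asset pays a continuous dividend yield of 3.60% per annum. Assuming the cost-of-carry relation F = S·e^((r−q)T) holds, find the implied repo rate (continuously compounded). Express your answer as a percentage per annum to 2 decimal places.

From F = S·e^((r−q)T): (r − q) = ln(F/S)/T
ln(7575.96/7380.44) = ln(1.026492) = 0.026147
(r − q) = 0.026147 / (396/365) = 0.024100
r = ln(F/S)/T + q = 0.024100 + 0.0360 = 0.060100
r = 6.01%

6.01%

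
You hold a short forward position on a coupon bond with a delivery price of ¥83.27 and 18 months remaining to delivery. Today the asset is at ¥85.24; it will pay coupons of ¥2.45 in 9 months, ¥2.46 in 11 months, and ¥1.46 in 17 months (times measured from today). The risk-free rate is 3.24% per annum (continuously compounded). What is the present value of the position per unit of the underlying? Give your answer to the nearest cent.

PV(remaining coupons) I = 2.45·e^(−0.0324·9/12) + 2.46·e^(−0.0324·11/12) + 1.46·e^(−0.0324·17/12) = 6.1737
Current forward F = (S − I)·e^(rT) = (85.24 − 6.1737)·e^(0.0324·18/12) = 79.0663 × 1.049800 = 83.0038
Value (long) = (F − K)·e^(−rT) = (83.0038 − 83.27) × 0.952562 = -0.2536
Short position value = −(long value) = ¥0.25

¥0.25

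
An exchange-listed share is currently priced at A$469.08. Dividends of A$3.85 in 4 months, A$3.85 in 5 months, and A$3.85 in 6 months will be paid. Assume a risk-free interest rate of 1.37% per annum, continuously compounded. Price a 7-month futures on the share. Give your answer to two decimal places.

A$461.27

PV(dividends) I = 3.85·e^(−0.0137·4/12) + 3.85·e^(−0.0137·5/12) + 3.85·e^(−0.0137·6/12)
I = 3.8325 + 3.8281 + 3.8237 = 11.4843
F = (S − I)·e^(rT) = (469.08 − 11.4843) · e^(0.0137·7/12)
= 457.5957 · e^0.007992 = 457.5957 × 1.008024 = A$461.27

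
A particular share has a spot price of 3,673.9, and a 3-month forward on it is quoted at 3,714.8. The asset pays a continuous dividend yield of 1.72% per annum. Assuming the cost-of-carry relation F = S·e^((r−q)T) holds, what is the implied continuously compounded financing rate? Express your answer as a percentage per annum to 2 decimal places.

6.15%

From F = S·e^((r−q)T): (r − q) = ln(F/S)/T
ln(3714.8/3673.9) = ln(1.011133) = 0.011071
(r − q) = 0.011071 / (3/12) = 0.044284
r = ln(F/S)/T + q = 0.044284 + 0.0172 = 0.061484
r = 6.15%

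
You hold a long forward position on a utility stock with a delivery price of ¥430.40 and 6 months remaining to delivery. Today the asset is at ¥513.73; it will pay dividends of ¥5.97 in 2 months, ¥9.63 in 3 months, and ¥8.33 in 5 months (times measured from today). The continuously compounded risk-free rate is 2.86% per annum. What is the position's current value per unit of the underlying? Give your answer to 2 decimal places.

¥65.71

PV(remaining dividends) I = 5.97·e^(−0.0286·2/12) + 9.63·e^(−0.0286·3/12) + 8.33·e^(−0.0286·5/12) = 23.7343
Current forward F = (S − I)·e^(rT) = (513.73 − 23.7343)·e^(0.0286·6/12) = 489.9957 × 1.014403 = 497.0531
Value (long) = (F − K)·e^(−rT) = (497.0531 − 430.40) × 0.985802 = 65.7068
Value = ¥65.71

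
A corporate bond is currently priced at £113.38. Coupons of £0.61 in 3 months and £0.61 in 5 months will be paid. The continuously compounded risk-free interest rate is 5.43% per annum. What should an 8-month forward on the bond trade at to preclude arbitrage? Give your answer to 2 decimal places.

PV(coupons) I = 0.61·e^(−0.0543·3/12) + 0.61·e^(−0.0543·5/12)
I = 0.6018 + 0.5964 = 1.1982
F = (S − I)·e^(rT) = (113.38 − 1.1982) · e^(0.0543·8/12)
= 112.1818 · e^0.036200 = 112.1818 × 1.036863 = £116.32

£116.32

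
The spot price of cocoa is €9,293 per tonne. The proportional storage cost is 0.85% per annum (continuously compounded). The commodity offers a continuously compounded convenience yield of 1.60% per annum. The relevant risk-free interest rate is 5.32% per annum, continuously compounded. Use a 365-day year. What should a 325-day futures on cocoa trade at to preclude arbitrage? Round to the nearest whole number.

Net carry = r + u − y = 0.0532 + 0.0085 − 0.0160 = 0.0457
F = S·e^((r+u−y)T) = 9293 · e^(0.0457 × 325/365) = 9293 · e^0.040692
= 9293 × 1.041531 = €9,679 per tonne

€9,679 per tonne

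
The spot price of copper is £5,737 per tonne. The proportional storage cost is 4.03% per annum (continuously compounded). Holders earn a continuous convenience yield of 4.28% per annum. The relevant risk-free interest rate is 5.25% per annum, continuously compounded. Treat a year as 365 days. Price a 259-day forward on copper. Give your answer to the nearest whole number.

£5,944 per tonne

Net carry = r + u − y = 0.0525 + 0.0403 − 0.0428 = 0.0500
F = S·e^((r+u−y)T) = 5737 · e^(0.0500 × 259/365) = 5737 · e^0.035479
= 5737 × 1.036116 = £5,944 per tonne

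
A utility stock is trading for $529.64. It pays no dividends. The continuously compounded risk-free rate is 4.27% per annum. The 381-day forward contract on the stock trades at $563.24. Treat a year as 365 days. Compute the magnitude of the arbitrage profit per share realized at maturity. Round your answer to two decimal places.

Fair forward: F* = S·e^(carry·T), with carry = r = 0.0427
F* = 529.64 · e^(0.0427 × 381/365) = 529.64 · e^0.044572 = 529.64 × 1.045580 = $553.7810
Market $563.24 > fair $553.7810: forward overpriced → cash-and-carry (buy spot, short the forward).
At maturity, profit = |F_mkt − F*| = |563.24 − 553.7810| = $9.46 per share

$9.46 per share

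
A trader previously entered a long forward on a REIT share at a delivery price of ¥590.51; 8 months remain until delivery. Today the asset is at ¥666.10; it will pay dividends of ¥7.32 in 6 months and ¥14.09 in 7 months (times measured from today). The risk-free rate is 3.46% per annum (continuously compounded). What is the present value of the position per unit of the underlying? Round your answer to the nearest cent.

PV(remaining dividends) I = 7.32·e^(−0.0346·6/12) + 14.09·e^(−0.0346·7/12) = 21.0029
Current forward F = (S − I)·e^(rT) = (666.10 − 21.0029)·e^(0.0346·8/12) = 645.0971 × 1.023335 = 660.1504
Value (long) = (F − K)·e^(−rT) = (660.1504 − 590.51) × 0.977197 = 68.0524
Value = ¥68.05

¥68.05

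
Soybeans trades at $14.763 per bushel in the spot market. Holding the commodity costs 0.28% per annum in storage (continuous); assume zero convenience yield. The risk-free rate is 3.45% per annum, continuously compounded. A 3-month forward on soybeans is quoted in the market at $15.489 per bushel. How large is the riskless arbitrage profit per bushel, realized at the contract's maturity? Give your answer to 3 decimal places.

Fair forward: F* = S·e^(carry·T), with carry = (r + u) = 0.0345 + 0.0028 = 0.0373
F* = 14.763 · e^(0.0373 × 3/12) = 14.763 · e^0.009325 = 14.763 × 1.009369 = $14.9013
Market $15.489 > fair $14.9013: forward overpriced → cash-and-carry (buy spot, short the forward).
At maturity, profit = |F_mkt − F*| = |15.489 − 14.9013| = $0.588 per bushel

$0.588 per bushel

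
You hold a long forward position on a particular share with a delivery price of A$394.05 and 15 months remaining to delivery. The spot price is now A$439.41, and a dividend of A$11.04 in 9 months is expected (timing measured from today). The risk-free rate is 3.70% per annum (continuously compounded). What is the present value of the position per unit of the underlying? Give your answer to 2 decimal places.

A$52.43

PV(remaining dividends) I = 11.04·e^(−0.0370·9/12) = 10.7379
Current forward F = (S − I)·e^(rT) = (439.41 − 10.7379)·e^(0.0370·15/12) = 428.6721 × 1.047336 = 448.9637
Value (long) = (F − K)·e^(−rT) = (448.9637 − 394.05) × 0.954803 = 52.4318
Value = A$52.43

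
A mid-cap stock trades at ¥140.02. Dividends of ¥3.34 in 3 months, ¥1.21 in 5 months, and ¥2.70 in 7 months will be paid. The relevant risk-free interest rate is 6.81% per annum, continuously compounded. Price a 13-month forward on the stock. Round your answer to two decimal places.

PV(dividends) I = 3.34·e^(−0.0681·3/12) + 1.21·e^(−0.0681·5/12) + 2.70·e^(−0.0681·7/12)
I = 3.2836 + 1.1761 + 2.5948 = 7.0545
F = (S − I)·e^(rT) = (140.02 − 7.0545) · e^(0.0681·13/12)
= 132.9655 · e^0.073775 = 132.9655 × 1.076565 = ¥143.15

¥143.15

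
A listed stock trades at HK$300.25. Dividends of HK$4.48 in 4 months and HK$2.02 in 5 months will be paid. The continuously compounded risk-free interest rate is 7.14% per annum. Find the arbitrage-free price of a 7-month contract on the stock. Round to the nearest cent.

PV(dividends) I = 4.48·e^(−0.0714·4/12) + 2.02·e^(−0.0714·5/12)
I = 4.3746 + 1.9608 = 6.3354
F = (S − I)·e^(rT) = (300.25 − 6.3354) · e^(0.0714·7/12)
= 293.9146 · e^0.041650 = 293.9146 × 1.042530 = HK$306.41

HK$306.41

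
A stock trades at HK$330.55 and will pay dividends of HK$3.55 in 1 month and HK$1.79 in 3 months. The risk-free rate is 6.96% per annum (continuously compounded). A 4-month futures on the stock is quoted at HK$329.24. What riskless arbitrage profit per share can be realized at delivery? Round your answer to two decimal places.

PV(dividends) I = 3.55·e^(−0.0696·1/12) + 1.79·e^(−0.0696·3/12) = 5.2886
Fair futures F* = (S − I)·e^(rT) = (330.55 − 5.2886)·e^0.023200 = 325.2614 × 1.023471 = 332.8956
Market HK$329.24 < fair 332.8956: forward underpriced → reverse cash-and-carry (short the stock, invest proceeds at r, pay the dividends, go long the forward).
Profit at T = |F_mkt − F*| = |329.24 − 332.8956| = HK$3.66 per share

HK$3.66 per share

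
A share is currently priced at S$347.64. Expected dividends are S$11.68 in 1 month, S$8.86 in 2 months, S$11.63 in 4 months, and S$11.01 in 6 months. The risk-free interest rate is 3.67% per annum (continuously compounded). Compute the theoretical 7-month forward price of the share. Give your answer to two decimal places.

PV(dividends) I = 11.68·e^(−0.0367·1/12) + 8.86·e^(−0.0367·2/12) + 11.63·e^(−0.0367·4/12) + 11.01·e^(−0.0367·6/12)
I = 11.6443 + 8.8060 + 11.4886 + 10.8098 = 42.7487
F = (S − I)·e^(rT) = (347.64 − 42.7487) · e^(0.0367·7/12)
= 304.8913 · e^0.021408 = 304.8913 × 1.021639 = S$311.49

S$311.49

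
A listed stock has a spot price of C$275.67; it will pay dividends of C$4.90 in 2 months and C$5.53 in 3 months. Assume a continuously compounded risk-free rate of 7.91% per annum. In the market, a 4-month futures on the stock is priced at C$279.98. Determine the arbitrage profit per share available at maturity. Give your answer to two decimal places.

C$7.48 per share

PV(dividends) I = 4.90·e^(−0.0791·2/12) + 5.53·e^(−0.0791·3/12) = 10.2575
Fair futures F* = (S − I)·e^(rT) = (275.67 − 10.2575)·e^0.026367 = 265.4125 × 1.026718 = 272.5038
Market C$279.98 > fair 272.5038: forward overpriced → cash-and-carry (borrow at r, buy the stock and collect the dividends, short the forward).
Profit at T = |F_mkt − F*| = |279.98 − 272.5038| = C$7.48 per share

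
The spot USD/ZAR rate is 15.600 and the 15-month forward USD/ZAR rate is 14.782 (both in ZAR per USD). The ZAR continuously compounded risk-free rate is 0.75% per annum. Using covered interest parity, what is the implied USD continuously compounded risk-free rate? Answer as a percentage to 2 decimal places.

5.06%

F = S·e^((r_ZAR − r_USD)T) ⇒ r_USD = r_ZAR − ln(F/S)/T
ln(14.782/15.600) = -0.053861; /(15/12) = -0.043089
r_USD = 0.0075 + 0.043089 = 0.050589
r_USD = 5.06%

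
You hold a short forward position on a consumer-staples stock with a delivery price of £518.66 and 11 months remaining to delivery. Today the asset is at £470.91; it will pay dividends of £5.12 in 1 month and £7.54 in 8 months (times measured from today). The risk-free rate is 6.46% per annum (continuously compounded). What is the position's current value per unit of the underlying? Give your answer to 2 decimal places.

PV(remaining dividends) I = 5.12·e^(−0.0646·1/12) + 7.54·e^(−0.0646·8/12) = 12.3147
Current forward F = (S − I)·e^(rT) = (470.91 − 12.3147)·e^(0.0646·11/12) = 458.5953 × 1.061005 = 486.5719
Value (long) = (F − K)·e^(−rT) = (486.5719 − 518.66) × 0.942503 = -30.2431
Short position value = −(long value) = £30.24

£30.24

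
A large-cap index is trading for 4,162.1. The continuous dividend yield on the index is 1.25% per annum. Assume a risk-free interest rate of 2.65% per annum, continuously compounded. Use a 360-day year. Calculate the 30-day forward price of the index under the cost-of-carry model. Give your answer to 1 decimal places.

F = S·e^((r − q)T) = 4162.1 · e^((0.0265 − 0.0125) × 30/360)
= 4162.1 · e^0.001167 = 4162.1 × 1.001168
F = 4,167.0

4,167.0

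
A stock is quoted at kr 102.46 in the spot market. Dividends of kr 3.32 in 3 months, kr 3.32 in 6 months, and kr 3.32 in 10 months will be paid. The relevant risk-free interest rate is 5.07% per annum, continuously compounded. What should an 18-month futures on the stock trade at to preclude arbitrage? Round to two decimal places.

PV(dividends) I = 3.32·e^(−0.0507·3/12) + 3.32·e^(−0.0507·6/12) + 3.32·e^(−0.0507·10/12)
I = 3.2782 + 3.2369 + 3.1827 = 9.6978
F = (S − I)·e^(rT) = (102.46 − 9.6978) · e^(0.0507·18/12)
= 92.7622 · e^0.076050 = 92.7622 × 1.079017 = kr 100.09

kr 100.09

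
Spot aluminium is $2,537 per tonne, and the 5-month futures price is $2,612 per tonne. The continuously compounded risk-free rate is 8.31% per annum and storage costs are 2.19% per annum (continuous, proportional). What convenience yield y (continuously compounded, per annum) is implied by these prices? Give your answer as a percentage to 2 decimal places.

F = S·e^((r+u−y)T) ⇒ (r+u−y) = ln(F/S)/T
ln(2612/2537) = 0.029134; /T ⇒ 0.069922
y = r + u − ln(F/S)/T = 0.0831 + 0.0219 − 0.069922 = 0.035078
y = 3.51%

3.51%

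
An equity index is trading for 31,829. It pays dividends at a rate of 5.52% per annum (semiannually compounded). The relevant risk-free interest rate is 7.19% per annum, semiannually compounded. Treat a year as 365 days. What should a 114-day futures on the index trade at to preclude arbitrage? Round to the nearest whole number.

F = S · (1+r/2)^(2T) / (1+q/2)^(2T)
= 31829 × 1.022307 / 1.017152 = 31829 × 1.005068
F = 31,990

31,990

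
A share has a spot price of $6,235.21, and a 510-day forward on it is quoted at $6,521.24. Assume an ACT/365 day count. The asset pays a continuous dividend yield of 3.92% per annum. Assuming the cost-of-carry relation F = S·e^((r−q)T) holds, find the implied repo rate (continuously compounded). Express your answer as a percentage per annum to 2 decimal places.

7.13%

From F = S·e^((r−q)T): (r − q) = ln(F/S)/T
ln(6521.24/6235.21) = ln(1.045873) = 0.044852
(r − q) = 0.044852 / (510/365) = 0.032100
r = ln(F/S)/T + q = 0.032100 + 0.0392 = 0.071300
r = 7.13%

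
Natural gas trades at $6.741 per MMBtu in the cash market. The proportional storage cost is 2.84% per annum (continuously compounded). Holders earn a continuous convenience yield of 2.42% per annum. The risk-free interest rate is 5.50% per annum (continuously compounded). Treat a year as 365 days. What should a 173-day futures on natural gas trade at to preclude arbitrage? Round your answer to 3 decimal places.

$6.933 per MMBtu

Net carry = r + u − y = 0.0550 + 0.0284 − 0.0242 = 0.0592
F = S·e^((r+u−y)T) = 6.741 · e^(0.0592 × 173/365) = 6.741 · e^0.028059
= 6.741 × 1.028456 = $6.933 per MMBtu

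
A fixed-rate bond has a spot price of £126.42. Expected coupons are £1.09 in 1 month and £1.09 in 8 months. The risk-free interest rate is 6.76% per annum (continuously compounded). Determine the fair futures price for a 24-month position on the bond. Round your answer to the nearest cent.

£142.29

PV(coupons) I = 1.09·e^(−0.0676·1/12) + 1.09·e^(−0.0676·8/12)
I = 1.0839 + 1.0420 = 2.1259
F = (S − I)·e^(rT) = (126.42 − 2.1259) · e^(0.0676·24/12)
= 124.2941 · e^0.135200 = 124.2941 × 1.144766 = £142.29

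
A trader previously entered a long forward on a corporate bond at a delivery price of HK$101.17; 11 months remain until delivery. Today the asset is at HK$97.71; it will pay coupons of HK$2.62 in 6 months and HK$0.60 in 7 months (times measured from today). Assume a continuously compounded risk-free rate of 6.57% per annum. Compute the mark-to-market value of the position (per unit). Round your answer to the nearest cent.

PV(remaining coupons) I = 2.62·e^(−0.0657·6/12) + 0.60·e^(−0.0657·7/12) = 3.1128
Current forward F = (S − I)·e^(rT) = (97.71 − 3.1128)·e^(0.0657·11/12) = 94.5972 × 1.062075 = 100.4693
Value (long) = (F − K)·e^(−rT) = (100.4693 − 101.17) × 0.941553 = -0.6597
Value = -HK$0.66

-HK$0.66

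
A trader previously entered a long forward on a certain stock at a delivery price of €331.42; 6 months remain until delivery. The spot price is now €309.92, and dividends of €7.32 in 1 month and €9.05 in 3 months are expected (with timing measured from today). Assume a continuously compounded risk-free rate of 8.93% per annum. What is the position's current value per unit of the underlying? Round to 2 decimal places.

-€23.14

PV(remaining dividends) I = 7.32·e^(−0.0893·1/12) + 9.05·e^(−0.0893·3/12) = 16.1159
Current forward F = (S − I)·e^(rT) = (309.92 − 16.1159)·e^(0.0893·6/12) = 293.8041 × 1.045662 = 307.2198
Value (long) = (F − K)·e^(−rT) = (307.2198 − 331.42) × 0.956332 = -23.1434
Value = -€23.14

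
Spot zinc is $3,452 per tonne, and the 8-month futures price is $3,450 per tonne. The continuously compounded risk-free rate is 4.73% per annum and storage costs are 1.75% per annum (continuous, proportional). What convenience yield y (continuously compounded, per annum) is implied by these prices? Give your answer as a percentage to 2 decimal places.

6.57%

F = S·e^((r+u−y)T) ⇒ (r+u−y) = ln(F/S)/T
ln(3450/3452) = -0.000580; /T ⇒ -0.000870
y = r + u − ln(F/S)/T = 0.0473 + 0.0175 + 0.000870 = 0.065670
y = 6.57%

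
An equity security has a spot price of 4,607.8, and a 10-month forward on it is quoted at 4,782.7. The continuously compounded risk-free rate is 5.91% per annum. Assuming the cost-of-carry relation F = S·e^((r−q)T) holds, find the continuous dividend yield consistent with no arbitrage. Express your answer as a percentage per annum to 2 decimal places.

From F = S·e^((r−q)T): (r − q) = ln(F/S)/T
ln(4782.7/4607.8) = ln(1.037957) = 0.037254
(r − q) = 0.037254 / (10/12) = 0.044705
q = r − ln(F/S)/T = 0.0591 − 0.044705 = 0.014395
q = 1.44%

1.44%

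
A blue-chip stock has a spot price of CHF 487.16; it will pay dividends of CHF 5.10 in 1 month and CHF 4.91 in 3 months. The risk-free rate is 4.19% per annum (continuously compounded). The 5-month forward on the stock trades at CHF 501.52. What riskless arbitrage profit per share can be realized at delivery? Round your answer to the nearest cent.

CHF 15.90 per share

PV(dividends) I = 5.10·e^(−0.0419·1/12) + 4.91·e^(−0.0419·3/12) = 9.9411
Fair forward F* = (S − I)·e^(rT) = (487.16 − 9.9411)·e^0.017458 = 477.2189 × 1.017611 = 485.6232
Market CHF 501.52 > fair 485.6232: forward overpriced → cash-and-carry (borrow at r, buy the stock and collect the dividends, short the forward).
Profit at T = |F_mkt − F*| = |501.52 − 485.6232| = CHF 15.90 per share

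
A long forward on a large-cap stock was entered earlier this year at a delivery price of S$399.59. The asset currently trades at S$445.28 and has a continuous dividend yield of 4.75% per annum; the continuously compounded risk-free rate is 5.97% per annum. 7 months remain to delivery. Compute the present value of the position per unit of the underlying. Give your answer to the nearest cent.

Current fair forward for the remaining 7 months: F = S·e^((r − q)·T), (r − q) = 0.0597 − 0.0475 = 0.0122
F = 445.28 · e^(0.0122 × 7/12) = 445.28 × 1.007142 = 448.4602
Value of long forward = (F − K)·e^(−rT) = (448.4602 − 399.59) · e^(−0.0597·7/12)
= 48.8702 × 0.965774 = 47.20

S$47.20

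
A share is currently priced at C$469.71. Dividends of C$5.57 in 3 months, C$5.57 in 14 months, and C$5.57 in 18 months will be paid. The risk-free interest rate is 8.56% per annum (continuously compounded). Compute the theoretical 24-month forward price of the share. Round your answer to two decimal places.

C$539.15

PV(dividends) I = 5.57·e^(−0.0856·3/12) + 5.57·e^(−0.0856·14/12) + 5.57·e^(−0.0856·18/12)
I = 5.4521 + 5.0406 + 4.8988 = 15.3915
F = (S − I)·e^(rT) = (469.71 − 15.3915) · e^(0.0856·24/12)
= 454.3185 · e^0.171200 = 454.3185 × 1.186728 = C$539.15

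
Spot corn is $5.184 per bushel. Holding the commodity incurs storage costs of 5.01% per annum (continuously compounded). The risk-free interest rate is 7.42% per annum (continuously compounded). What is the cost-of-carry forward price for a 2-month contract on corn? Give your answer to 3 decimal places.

$5.293 per bushel

Net carry = r + u − y = 0.0742 + 0.0501 − 0.0000 = 0.1243
F = S·e^((r+u−y)T) = 5.184 · e^(0.1243 × 2/12) = 5.184 · e^0.020717
= 5.184 × 1.020933 = $5.293 per bushel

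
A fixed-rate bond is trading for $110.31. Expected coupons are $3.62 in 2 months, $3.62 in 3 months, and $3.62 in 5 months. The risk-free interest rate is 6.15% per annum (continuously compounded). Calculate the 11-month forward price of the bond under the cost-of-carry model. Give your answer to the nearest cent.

$105.41

PV(coupons) I = 3.62·e^(−0.0615·2/12) + 3.62·e^(−0.0615·3/12) + 3.62·e^(−0.0615·5/12)
I = 3.5831 + 3.5648 + 3.5284 = 10.6763
F = (S − I)·e^(rT) = (110.31 − 10.6763) · e^(0.0615·11/12)
= 99.6337 · e^0.056375 = 99.6337 × 1.057994 = $105.41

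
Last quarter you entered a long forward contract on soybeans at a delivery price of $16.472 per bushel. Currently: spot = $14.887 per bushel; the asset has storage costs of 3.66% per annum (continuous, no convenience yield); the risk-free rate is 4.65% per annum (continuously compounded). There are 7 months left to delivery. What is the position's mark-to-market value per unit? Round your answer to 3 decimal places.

Current fair forward for the remaining 7 months: F = S·e^((r + u)·T), (r + u) = 0.0465 + 0.0366 = 0.0831
F = 14.887 · e^(0.0831 × 7/12) = 14.887 × 1.049669 = 15.6264
Value of long forward = (F − K)·e^(−rT) = (15.6264 − 16.472) · e^(−0.0465·7/12)
= -0.8456 × 0.973240 = -0.823

-$0.823 per bushel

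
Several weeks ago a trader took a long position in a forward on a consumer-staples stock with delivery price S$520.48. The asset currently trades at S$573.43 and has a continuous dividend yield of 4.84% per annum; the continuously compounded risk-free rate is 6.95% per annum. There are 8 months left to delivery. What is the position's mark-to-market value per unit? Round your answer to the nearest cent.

S$58.31

Current fair forward for the remaining 8 months: F = S·e^((r − q)·T), (r − q) = 0.0695 − 0.0484 = 0.0211
F = 573.43 · e^(0.0211 × 8/12) = 573.43 × 1.014166 = 581.5532
Value of long forward = (F − K)·e^(−rT) = (581.5532 − 520.48) · e^(−0.0695·8/12)
= 61.0732 × 0.954724 = 58.31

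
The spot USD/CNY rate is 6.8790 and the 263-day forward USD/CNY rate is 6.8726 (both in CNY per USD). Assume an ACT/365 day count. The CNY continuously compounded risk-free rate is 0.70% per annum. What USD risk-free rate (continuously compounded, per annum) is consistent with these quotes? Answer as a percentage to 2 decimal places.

0.83%

F = S·e^((r_CNY − r_USD)T) ⇒ r_USD = r_CNY − ln(F/S)/T
ln(6.8726/6.8790) = -0.000931; /(263/365) = -0.001292
r_USD = 0.0070 + 0.001292 = 0.008292
r_USD = 0.83%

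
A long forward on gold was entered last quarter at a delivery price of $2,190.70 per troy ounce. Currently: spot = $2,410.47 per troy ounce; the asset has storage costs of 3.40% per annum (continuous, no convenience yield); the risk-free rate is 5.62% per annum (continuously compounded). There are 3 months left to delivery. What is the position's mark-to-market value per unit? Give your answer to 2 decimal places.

Current fair forward for the remaining 3 months: F = S·e^((r + u)·T), (r + u) = 0.0562 + 0.0340 = 0.0902
F = 2410.47 · e^(0.0902 × 3/12) = 2410.47 × 1.02280617 = 2465.4436
Value of long forward = (F − K)·e^(−rT) = (2465.4436 − 2190.70) · e^(−0.0562·3/12)
= 274.7436 × 0.98604824 = 270.91

$270.91 per troy ounce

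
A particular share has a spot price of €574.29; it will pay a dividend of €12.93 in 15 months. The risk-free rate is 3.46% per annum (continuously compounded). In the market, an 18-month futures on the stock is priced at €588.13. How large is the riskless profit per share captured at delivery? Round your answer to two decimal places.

€3.71 per share

PV(dividends) I = 12.93·e^(−0.0346·15/12) = 12.3827
Fair futures F* = (S − I)·e^(rT) = (574.29 − 12.3827)·e^0.051900 = 561.9073 × 1.053270 = 591.8401
Market €588.13 < fair 591.8401: forward underpriced → reverse cash-and-carry (short the stock, invest proceeds at r, pay the dividends, go long the forward).
Profit at T = |F_mkt − F*| = |588.13 − 591.8401| = €3.71 per share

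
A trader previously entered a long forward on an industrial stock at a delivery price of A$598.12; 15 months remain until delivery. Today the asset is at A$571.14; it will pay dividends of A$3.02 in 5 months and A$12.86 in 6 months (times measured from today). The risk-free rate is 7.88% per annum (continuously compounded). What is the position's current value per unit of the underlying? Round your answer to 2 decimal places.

PV(remaining dividends) I = 3.02·e^(−0.0788·5/12) + 12.86·e^(−0.0788·6/12) = 15.2856
Current forward F = (S − I)·e^(rT) = (571.14 − 15.2856)·e^(0.0788·15/12) = 555.8544 × 1.103514 = 613.3931
Value (long) = (F − K)·e^(−rT) = (613.3931 − 598.12) × 0.906196 = 13.8404
Value = A$13.84

A$13.84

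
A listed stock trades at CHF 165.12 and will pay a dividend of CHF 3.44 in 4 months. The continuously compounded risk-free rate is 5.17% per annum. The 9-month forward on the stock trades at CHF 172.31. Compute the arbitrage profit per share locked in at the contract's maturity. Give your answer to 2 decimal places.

CHF 4.18 per share

PV(dividends) I = 3.44·e^(−0.0517·4/12) = 3.3812
Fair forward F* = (S − I)·e^(rT) = (165.12 − 3.3812)·e^0.038775 = 161.7388 × 1.039537 = 168.1335
Market CHF 172.31 > fair 168.1335: forward overpriced → cash-and-carry (borrow at r, buy the stock and collect the dividends, short the forward).
Profit at T = |F_mkt − F*| = |172.31 − 168.1335| = CHF 4.18 per share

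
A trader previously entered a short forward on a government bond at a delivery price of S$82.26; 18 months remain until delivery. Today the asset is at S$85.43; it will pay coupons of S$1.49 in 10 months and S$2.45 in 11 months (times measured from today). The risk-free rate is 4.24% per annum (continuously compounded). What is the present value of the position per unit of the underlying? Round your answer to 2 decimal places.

PV(remaining coupons) I = 1.49·e^(−0.0424·10/12) + 2.45·e^(−0.0424·11/12) = 3.7949
Current forward F = (S − I)·e^(rT) = (85.43 − 3.7949)·e^(0.0424·18/12) = 81.6351 × 1.065666 = 86.9958
Value (long) = (F − K)·e^(−rT) = (86.9958 − 82.26) × 0.938380 = 4.4440
Short position value = −(long value) = -S$4.44

-S$4.44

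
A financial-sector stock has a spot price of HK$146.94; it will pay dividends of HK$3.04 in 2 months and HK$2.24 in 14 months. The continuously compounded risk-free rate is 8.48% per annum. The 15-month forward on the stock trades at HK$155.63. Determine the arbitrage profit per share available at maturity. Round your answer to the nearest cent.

PV(dividends) I = 3.04·e^(−0.0848·2/12) + 2.24·e^(−0.0848·14/12) = 5.0263
Fair forward F* = (S − I)·e^(rT) = (146.94 − 5.0263)·e^0.106000 = 141.9137 × 1.111822 = 157.7828
Market HK$155.63 < fair 157.7828: forward underpriced → reverse cash-and-carry (short the stock, invest proceeds at r, pay the dividends, go long the forward).
Profit at T = |F_mkt − F*| = |155.63 − 157.7828| = HK$2.15 per share

HK$2.15 per share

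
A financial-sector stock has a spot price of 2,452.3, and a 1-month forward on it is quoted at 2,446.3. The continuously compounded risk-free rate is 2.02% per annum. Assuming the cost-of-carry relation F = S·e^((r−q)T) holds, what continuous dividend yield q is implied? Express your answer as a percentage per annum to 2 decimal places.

From F = S·e^((r−q)T): (r − q) = ln(F/S)/T
ln(2446.3/2452.3) = ln(0.997553) = -0.002450
(r − q) = -0.002450 / (1/12) = -0.029400
q = r − ln(F/S)/T = 0.0202 + 0.029400 = 0.049600
q = 4.96%

4.96%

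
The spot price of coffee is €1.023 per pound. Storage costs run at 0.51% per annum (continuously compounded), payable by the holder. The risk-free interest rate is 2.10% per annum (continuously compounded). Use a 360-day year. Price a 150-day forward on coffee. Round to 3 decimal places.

Net carry = r + u − y = 0.0210 + 0.0051 − 0.0000 = 0.0261
F = S·e^((r+u−y)T) = 1.023 · e^(0.0261 × 150/360) = 1.023 · e^0.010875
= 1.023 × 1.010934 = €1.034 per pound

€1.034 per pound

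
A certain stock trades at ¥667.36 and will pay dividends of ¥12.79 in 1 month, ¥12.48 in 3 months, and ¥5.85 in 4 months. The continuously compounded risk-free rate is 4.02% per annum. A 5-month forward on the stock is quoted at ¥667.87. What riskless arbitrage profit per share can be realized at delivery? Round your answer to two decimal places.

¥20.63 per share

PV(dividends) I = 12.79·e^(−0.0402·1/12) + 12.48·e^(−0.0402·3/12) + 5.85·e^(−0.0402·4/12) = 30.8746
Fair forward F* = (S − I)·e^(rT) = (667.36 − 30.8746)·e^0.016750 = 636.4854 × 1.016891 = 647.2363
Market ¥667.87 > fair 647.2363: forward overpriced → cash-and-carry (borrow at r, buy the stock and collect the dividends, short the forward).
Profit at T = |F_mkt − F*| = |667.87 − 647.2363| = ¥20.63 per share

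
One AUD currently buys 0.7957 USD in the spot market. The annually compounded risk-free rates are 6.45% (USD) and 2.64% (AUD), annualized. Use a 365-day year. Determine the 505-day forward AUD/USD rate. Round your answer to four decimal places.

By covered interest parity, F = S · (1+r_USD)^T / (1+r_AUD)^T
= 0.7957 × 1.090329 / 1.036710 = 0.7957 × 1.051720
F = 0.8369 USD per AUD

0.8369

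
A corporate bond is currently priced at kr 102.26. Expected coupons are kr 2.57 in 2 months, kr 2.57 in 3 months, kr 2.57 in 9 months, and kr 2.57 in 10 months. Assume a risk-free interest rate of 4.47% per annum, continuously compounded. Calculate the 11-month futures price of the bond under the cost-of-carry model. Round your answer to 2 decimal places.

kr 96.06

PV(coupons) I = 2.57·e^(−0.0447·2/12) + 2.57·e^(−0.0447·3/12) + 2.57·e^(−0.0447·9/12) + 2.57·e^(−0.0447·10/12)
I = 2.5509 + 2.5414 + 2.4853 + 2.4760 = 10.0536
F = (S − I)·e^(rT) = (102.26 − 10.0536) · e^(0.0447·11/12)
= 92.2064 · e^0.040975 = 92.2064 × 1.041826 = kr 96.06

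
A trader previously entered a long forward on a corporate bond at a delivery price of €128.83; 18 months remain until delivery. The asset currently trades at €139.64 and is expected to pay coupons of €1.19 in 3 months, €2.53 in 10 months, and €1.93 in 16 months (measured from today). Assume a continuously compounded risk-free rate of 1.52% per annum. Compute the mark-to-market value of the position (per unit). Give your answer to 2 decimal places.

PV(remaining coupons) I = 1.19·e^(−0.0152·3/12) + 2.53·e^(−0.0152·10/12) + 1.93·e^(−0.0152·16/12) = 5.5749
Current forward F = (S − I)·e^(rT) = (139.64 − 5.5749)·e^(0.0152·18/12) = 134.0651 × 1.023062 = 137.1569
Value (long) = (F − K)·e^(−rT) = (137.1569 − 128.83) × 0.977458 = 8.1392
Value = €8.14

€8.14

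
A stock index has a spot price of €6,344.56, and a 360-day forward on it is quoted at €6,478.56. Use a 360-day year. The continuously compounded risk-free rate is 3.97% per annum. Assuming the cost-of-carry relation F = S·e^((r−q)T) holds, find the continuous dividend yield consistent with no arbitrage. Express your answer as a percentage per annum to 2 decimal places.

From F = S·e^((r−q)T): (r − q) = ln(F/S)/T
ln(6478.56/6344.56) = ln(1.021120) = 0.020900
(r − q) = 0.020900 / (360/360) = 0.020900
q = r − ln(F/S)/T = 0.0397 − 0.020900 = 0.018800
q = 1.88%

1.88%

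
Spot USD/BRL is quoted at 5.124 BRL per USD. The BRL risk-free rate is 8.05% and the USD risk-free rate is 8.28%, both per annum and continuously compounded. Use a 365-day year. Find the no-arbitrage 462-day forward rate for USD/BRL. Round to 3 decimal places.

5.109

F = S·e^((r_BRL − r_USD)T) = 5.124 · e^((0.0805 − 0.0828) × 462/365)
= 5.124 · e^-0.002911 = 5.124 × 0.997093
F = 5.109 BRL per USD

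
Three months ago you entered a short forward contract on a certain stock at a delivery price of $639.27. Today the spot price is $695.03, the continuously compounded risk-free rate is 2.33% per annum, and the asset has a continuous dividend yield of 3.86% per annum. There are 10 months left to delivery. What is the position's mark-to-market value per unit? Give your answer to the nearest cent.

-$46.05

Current fair forward for the remaining 10 months: F = S·e^((r − q)·T), (r − q) = 0.0233 − 0.0386 = -0.0153
F = 695.03 · e^(-0.0153 × 10/12) = 695.03 × 0.987331 = 686.2247
Value of long forward = (F − K)·e^(−rT) = (686.2247 − 639.27) · e^(−0.0233·10/12)
= 46.9547 × 0.980771 = 46.05
Short position value = −(long value) = -$46.05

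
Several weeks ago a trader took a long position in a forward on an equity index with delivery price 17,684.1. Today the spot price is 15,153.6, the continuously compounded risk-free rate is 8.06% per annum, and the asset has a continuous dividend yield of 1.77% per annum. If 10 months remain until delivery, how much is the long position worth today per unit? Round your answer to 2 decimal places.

Current fair forward for the remaining 10 months: F = S·e^((r − q)·T), (r − q) = 0.0806 − 0.0177 = 0.0629
F = 15153.6 · e^(0.0629 × 10/12) = 15153.6 × 1.05381474 = 15969.0870
Value of long forward = (F − K)·e^(−rT) = (15969.0870 − 17684.1) · e^(−0.0806·10/12)
= -1715.0130 × 0.93503935 = -1603.60

-1603.60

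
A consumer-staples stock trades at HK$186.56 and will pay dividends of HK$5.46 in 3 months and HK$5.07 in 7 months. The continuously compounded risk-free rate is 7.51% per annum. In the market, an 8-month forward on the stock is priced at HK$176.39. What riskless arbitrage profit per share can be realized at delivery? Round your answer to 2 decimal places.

PV(dividends) I = 5.46·e^(−0.0751·3/12) + 5.07·e^(−0.0751·7/12) = 10.2111
Fair forward F* = (S − I)·e^(rT) = (186.56 − 10.2111)·e^0.050067 = 176.3489 × 1.051342 = 185.4030
Market HK$176.39 < fair 185.4030: forward underpriced → reverse cash-and-carry (short the stock, invest proceeds at r, pay the dividends, go long the forward).
Profit at T = |F_mkt − F*| = |176.39 − 185.4030| = HK$9.01 per share

HK$9.01 per share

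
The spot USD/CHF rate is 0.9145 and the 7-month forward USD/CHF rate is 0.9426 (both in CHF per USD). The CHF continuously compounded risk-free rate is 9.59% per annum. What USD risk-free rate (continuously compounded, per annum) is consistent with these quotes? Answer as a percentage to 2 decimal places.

F = S·e^((r_CHF − r_USD)T) ⇒ r_USD = r_CHF − ln(F/S)/T
ln(0.9426/0.9145) = 0.030265; /(7/12) = 0.051883
r_USD = 0.0959 − 0.051883 = 0.044017
r_USD = 4.40%

4.40%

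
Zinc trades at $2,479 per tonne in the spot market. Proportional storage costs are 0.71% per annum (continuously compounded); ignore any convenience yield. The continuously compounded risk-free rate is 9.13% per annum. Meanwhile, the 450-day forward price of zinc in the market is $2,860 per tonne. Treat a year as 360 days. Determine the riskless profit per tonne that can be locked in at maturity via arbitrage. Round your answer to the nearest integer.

Fair forward: F* = S·e^(carry·T), with carry = (r + u) = 0.0913 + 0.0071 = 0.0984
F* = 2479 · e^(0.0984 × 450/360) = 2479 · e^0.123000 = 2479 × 1.130884 = $2803.4614
Market $2860 > fair $2803.4614: forward overpriced → cash-and-carry (buy spot, short the forward).
At maturity, profit = |F_mkt − F*| = |2860 − 2803.4614| = $57 per tonne

$57 per tonne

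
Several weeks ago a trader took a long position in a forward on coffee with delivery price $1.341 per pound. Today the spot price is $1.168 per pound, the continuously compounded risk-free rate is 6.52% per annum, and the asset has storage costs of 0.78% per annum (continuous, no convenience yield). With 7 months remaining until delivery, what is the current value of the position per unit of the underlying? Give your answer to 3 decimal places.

Current fair forward for the remaining 7 months: F = S·e^((r + u)·T), (r + u) = 0.0652 + 0.0078 = 0.0730
F = 1.168 · e^(0.0730 × 7/12) = 1.168 × 1.043503 = 1.2188
Value of long forward = (F − K)·e^(−rT) = (1.2188 − 1.341) · e^(−0.0652·7/12)
= -0.1222 × 0.962681 = -0.118

-$0.118 per pound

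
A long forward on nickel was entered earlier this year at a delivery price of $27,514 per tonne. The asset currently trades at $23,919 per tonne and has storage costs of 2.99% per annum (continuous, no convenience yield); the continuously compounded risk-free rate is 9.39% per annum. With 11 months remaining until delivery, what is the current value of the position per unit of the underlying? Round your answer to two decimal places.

-$661.15 per tonne

Current fair forward for the remaining 11 months: F = S·e^((r + u)·T), (r + u) = 0.0939 + 0.0299 = 0.1238
F = 23919 · e^(0.1238 × 11/12) = 23919 × 1.12017322 = 26793.4232
Value of long forward = (F − K)·e^(−rT) = (26793.4232 − 27514) · e^(−0.0939·11/12)
= -720.5768 × 0.91752541 = -661.15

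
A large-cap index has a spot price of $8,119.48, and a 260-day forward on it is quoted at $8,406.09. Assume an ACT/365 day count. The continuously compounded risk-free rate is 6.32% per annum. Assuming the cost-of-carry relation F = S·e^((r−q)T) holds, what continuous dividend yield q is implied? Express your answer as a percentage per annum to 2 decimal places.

From F = S·e^((r−q)T): (r − q) = ln(F/S)/T
ln(8406.09/8119.48) = ln(1.035299) = 0.034690
(r − q) = 0.034690 / (260/365) = 0.048699
q = r − ln(F/S)/T = 0.0632 − 0.048699 = 0.014501
q = 1.45%

1.45%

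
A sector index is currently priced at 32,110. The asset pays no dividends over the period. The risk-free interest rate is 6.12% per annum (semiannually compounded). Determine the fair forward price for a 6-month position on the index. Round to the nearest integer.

33,093

F = S · (1+r/2)^(2T)
= 32110 × 1.030600
F = 33,093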